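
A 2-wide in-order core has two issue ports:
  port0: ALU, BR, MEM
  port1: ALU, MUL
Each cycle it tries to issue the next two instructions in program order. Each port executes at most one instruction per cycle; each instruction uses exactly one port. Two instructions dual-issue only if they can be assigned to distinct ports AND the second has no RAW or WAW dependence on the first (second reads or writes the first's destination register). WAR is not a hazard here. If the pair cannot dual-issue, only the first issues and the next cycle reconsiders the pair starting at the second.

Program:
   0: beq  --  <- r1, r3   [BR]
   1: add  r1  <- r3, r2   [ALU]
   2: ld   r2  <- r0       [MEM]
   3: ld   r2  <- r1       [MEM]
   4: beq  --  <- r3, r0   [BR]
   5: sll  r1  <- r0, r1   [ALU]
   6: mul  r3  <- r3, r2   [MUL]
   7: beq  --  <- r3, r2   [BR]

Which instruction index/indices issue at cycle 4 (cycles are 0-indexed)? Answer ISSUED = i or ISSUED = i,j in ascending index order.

ISSUED = 6

#0 head=0: beq;add i0/i1 pair
#1 head=2: ld i2 no-port MEM/MEM
#2 head=3: ld i3 no-port MEM/BR
#3 head=4: beq;sll i4/i5 pair
#4 head=6: mul i6 RAW r3
#5 head=7: beq i7 tail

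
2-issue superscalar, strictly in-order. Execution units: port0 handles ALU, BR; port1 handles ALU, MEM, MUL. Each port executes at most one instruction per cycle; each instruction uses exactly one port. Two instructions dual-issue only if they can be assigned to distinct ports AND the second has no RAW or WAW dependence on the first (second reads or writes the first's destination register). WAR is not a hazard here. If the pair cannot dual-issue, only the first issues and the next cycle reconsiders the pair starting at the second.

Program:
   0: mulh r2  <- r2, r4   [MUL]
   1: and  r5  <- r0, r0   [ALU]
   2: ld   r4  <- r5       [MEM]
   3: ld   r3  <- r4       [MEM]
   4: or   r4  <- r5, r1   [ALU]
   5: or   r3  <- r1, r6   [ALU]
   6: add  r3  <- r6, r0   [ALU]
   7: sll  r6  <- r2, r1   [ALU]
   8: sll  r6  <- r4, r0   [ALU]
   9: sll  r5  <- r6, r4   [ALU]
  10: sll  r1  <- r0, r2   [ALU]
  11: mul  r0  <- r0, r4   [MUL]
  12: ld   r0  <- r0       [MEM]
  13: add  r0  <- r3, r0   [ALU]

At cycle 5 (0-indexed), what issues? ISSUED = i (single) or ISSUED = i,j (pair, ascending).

[0] i0/i1  mulh.MUL+and.ALU  -- pair
[1] i2  ld.MEM  -- no-port MEM/MEM
[2] i3/i4  ld.MEM+or.ALU  -- pair
[3] i5  or.ALU  -- WAW r3
[4] i6/i7  add.ALU+sll.ALU  -- pair
[5] i8  sll.ALU  -- RAW r6
[6] i9/i10  sll.ALU+sll.ALU  -- pair
[7] i11  mul.MUL  -- no-port MUL/MEM
[8] i12  ld.MEM  -- RAW+WAW r0
[9] i13  add.ALU  -- tail

ISSUED = 8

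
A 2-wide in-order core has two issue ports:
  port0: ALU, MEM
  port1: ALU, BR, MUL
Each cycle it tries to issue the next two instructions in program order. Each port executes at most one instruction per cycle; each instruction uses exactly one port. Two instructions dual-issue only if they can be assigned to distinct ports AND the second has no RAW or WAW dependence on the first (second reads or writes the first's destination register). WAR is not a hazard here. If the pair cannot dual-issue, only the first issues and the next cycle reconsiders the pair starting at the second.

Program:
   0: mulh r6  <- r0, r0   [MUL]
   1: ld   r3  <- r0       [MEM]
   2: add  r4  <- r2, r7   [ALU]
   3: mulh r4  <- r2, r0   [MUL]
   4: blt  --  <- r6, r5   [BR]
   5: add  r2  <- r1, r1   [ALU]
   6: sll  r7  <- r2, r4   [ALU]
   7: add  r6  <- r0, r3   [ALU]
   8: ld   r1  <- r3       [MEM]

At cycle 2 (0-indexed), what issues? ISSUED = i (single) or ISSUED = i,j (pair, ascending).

[0] i0,i1  mulh.MUL+ld.MEM  -- pair
[1] i2  add.ALU  -- WAW r4
[2] i3  mulh.MUL  -- no-port MUL/BR
[3] i4,i5  blt.BR+add.ALU  -- pair
[4] i6,i7  sll.ALU+add.ALU  -- pair
[5] i8  ld.MEM  -- tail

ISSUED = 3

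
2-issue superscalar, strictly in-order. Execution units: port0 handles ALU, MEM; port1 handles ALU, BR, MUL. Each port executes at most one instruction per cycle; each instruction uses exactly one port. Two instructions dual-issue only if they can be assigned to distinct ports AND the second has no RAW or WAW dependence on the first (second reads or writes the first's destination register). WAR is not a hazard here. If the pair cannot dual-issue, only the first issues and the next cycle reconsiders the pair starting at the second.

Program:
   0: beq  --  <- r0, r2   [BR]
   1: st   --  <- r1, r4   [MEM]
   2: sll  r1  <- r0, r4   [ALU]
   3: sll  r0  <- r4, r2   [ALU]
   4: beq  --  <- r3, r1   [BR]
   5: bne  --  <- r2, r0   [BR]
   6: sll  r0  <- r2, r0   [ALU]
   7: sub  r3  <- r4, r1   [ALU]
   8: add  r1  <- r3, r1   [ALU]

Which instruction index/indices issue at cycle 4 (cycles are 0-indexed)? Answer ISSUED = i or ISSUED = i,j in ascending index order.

ISSUED = 7

[0] i0&i1  beq.BR st.MEM  -- 2-wide
[1] i2&i3  sll.ALU sll.ALU  -- 2-wide
[2] i4  beq.BR  -- no-port BR/BR
[3] i5&i6  bne.BR sll.ALU  -- 2-wide
[4] i7  sub.ALU  -- RAW r3
[5] i8  add.ALU  -- tail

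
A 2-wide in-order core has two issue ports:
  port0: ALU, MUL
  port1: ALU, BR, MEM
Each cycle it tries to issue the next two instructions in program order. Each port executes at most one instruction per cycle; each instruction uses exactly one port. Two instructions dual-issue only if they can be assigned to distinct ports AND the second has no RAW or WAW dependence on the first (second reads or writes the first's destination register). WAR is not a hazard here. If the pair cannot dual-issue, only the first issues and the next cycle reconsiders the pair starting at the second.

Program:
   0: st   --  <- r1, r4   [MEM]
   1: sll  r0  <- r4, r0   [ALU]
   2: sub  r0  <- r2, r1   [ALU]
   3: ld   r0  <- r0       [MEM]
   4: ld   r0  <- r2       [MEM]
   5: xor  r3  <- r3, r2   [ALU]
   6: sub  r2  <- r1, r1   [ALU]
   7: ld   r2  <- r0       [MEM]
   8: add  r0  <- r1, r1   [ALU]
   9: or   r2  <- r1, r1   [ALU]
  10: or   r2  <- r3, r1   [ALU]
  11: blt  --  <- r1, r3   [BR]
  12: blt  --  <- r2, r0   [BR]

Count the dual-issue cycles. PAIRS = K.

PAIRS = 4

c0: i0&i1 st;sll  pair
c1: i2 sub  RAW+WAW r0
c2: i3 ld  no-port MEM/MEM
c3: i4&i5 ld;xor  pair
c4: i6 sub  WAW r2
c5: i7&i8 ld;add  pair
c6: i9 or  WAW r2
c7: i10&i11 or;blt  pair
c8: i12 blt  tail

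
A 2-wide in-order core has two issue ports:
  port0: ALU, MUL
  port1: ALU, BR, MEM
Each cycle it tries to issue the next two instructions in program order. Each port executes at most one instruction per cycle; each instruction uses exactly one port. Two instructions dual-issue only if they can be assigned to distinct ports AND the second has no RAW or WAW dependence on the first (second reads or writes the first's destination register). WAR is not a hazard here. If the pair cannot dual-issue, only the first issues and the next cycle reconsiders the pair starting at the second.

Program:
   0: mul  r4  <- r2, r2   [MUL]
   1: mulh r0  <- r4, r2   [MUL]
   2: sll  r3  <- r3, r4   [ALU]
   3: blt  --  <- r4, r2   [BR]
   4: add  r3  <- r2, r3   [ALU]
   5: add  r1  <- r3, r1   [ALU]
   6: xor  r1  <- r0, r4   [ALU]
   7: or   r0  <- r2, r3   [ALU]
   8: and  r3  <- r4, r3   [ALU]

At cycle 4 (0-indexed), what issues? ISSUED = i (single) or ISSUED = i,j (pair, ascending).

t=0 i0:mul ; no-port MUL/MUL
t=1 i1+i2:mulh;sll ; dual
t=2 i3+i4:blt;add ; dual
t=3 i5:add ; WAW r1
t=4 i6+i7:xor;or ; dual
t=5 i8:and ; tail

ISSUED = 6,7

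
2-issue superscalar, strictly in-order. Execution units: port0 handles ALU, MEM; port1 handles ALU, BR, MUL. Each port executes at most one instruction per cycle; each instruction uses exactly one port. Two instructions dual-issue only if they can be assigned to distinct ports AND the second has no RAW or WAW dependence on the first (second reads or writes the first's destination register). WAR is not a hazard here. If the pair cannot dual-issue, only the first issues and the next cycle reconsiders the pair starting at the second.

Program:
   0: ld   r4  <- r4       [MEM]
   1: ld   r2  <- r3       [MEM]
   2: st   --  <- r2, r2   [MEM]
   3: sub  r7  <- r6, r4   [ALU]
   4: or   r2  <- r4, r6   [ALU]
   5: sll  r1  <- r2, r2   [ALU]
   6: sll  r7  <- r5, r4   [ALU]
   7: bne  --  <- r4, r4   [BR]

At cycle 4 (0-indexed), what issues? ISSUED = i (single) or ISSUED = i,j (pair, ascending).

t=0 i0:ld ; no-port MEM/MEM
t=1 i1:ld ; no-port MEM/MEM
t=2 i2+i3:st+sub ; 2-wide
t=3 i4:or ; RAW r2
t=4 i5+i6:sll+sll ; 2-wide
t=5 i7:bne ; tail

ISSUED = 5,6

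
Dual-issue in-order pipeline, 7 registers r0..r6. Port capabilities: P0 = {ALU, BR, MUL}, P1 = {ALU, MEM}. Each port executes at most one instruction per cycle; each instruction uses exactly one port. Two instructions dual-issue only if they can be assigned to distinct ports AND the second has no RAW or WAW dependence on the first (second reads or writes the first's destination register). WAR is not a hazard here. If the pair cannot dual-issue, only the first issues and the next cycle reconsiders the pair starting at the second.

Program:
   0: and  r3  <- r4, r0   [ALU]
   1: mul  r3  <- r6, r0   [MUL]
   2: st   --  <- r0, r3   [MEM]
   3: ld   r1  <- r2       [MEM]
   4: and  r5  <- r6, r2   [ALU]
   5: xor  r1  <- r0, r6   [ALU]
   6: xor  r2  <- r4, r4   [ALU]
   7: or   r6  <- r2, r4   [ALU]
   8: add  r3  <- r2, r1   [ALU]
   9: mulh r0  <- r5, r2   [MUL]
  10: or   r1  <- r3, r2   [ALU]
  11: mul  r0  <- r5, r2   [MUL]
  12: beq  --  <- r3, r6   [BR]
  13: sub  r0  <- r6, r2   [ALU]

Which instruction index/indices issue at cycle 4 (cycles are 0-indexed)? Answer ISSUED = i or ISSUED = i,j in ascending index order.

ISSUED = 5,6

[0] i0  and  -- WAW r3
[1] i1  mul  -- RAW r3
[2] i2  st  -- no-port MEM/MEM
[3] i3,i4  ld/and  -- pair
[4] i5,i6  xor/xor  -- pair
[5] i7,i8  or/add  -- pair
[6] i9,i10  mulh/or  -- pair
[7] i11  mul  -- no-port MUL/BR
[8] i12,i13  beq/sub  -- pair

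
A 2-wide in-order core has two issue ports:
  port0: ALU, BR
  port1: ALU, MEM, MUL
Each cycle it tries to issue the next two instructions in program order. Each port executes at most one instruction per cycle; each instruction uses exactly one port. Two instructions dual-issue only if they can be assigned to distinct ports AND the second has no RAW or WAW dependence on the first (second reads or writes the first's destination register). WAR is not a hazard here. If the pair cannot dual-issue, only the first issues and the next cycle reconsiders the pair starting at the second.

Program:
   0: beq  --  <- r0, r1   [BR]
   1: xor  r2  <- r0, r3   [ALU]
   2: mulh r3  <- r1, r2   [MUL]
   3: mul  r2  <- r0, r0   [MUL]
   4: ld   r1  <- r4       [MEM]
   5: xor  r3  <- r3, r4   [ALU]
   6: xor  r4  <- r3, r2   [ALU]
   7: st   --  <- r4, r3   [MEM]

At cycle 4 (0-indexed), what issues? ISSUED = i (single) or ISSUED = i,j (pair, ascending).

ISSUED = 6

t=0 i0+i1:beq+xor ; 2-wide
t=1 i2:mulh ; no-port MUL/MUL
t=2 i3:mul ; no-port MUL/MEM
t=3 i4+i5:ld+xor ; 2-wide
t=4 i6:xor ; RAW r4
t=5 i7:st ; tail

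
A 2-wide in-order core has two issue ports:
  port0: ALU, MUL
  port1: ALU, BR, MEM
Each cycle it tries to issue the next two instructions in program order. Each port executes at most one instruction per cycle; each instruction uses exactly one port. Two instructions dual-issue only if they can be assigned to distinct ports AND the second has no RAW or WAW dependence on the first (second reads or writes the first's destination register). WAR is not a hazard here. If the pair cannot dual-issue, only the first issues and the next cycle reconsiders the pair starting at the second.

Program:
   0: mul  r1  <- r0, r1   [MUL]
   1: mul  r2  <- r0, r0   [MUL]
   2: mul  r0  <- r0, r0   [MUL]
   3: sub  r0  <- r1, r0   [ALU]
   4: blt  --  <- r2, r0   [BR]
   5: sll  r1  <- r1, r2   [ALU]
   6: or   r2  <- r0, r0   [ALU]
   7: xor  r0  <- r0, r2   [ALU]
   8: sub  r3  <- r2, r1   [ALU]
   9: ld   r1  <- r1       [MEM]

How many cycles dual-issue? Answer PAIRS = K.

#0 head=0: mul.MUL i0 no-port MUL/MUL
#1 head=1: mul.MUL i1 no-port MUL/MUL
#2 head=2: mul.MUL i2 RAW+WAW r0
#3 head=3: sub.ALU i3 RAW r0
#4 head=4: blt.BR;sll.ALU i4/i5 dual
#5 head=6: or.ALU i6 RAW r2
#6 head=7: xor.ALU;sub.ALU i7/i8 dual
#7 head=9: ld.MEM i9 tail

PAIRS = 2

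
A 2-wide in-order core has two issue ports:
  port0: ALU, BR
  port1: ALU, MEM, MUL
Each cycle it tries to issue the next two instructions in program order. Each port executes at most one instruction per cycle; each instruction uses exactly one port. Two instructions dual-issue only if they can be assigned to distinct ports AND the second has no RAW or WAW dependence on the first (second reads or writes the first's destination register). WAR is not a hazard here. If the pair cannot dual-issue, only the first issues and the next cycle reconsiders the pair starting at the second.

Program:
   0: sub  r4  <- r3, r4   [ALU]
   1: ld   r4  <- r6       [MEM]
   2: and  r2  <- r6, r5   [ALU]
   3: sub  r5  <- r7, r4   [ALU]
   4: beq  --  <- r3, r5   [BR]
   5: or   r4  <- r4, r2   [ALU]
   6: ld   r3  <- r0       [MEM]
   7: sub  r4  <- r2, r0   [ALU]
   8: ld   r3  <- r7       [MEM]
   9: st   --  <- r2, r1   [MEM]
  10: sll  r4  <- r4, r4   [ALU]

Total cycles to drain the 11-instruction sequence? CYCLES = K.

CYCLES = 7

c0: i0 sub  WAW r4
c1: i1&i2 ld+and  pair
c2: i3 sub  RAW r5
c3: i4&i5 beq+or  pair
c4: i6&i7 ld+sub  pair
c5: i8 ld  no-port MEM/MEM
c6: i9&i10 st+sll  pair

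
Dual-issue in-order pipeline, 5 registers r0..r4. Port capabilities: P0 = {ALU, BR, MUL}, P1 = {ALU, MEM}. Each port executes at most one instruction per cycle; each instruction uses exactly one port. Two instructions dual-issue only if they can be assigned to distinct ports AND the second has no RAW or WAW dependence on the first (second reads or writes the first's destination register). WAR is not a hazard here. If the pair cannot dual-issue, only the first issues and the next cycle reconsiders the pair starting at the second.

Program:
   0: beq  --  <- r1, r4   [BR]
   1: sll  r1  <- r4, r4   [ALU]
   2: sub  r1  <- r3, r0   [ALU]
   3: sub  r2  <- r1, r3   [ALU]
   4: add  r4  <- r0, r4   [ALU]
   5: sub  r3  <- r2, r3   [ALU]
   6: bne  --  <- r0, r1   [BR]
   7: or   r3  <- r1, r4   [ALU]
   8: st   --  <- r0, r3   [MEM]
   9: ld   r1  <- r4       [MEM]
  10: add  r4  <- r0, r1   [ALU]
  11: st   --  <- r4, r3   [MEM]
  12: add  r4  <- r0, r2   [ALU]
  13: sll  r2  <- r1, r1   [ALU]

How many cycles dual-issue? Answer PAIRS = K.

PAIRS = 4

[0] i0&i1  beq.BR/sll.ALU  -- 2-wide
[1] i2  sub.ALU  -- RAW r1
[2] i3&i4  sub.ALU/add.ALU  -- 2-wide
[3] i5&i6  sub.ALU/bne.BR  -- 2-wide
[4] i7  or.ALU  -- RAW r3
[5] i8  st.MEM  -- no-port MEM/MEM
[6] i9  ld.MEM  -- RAW r1
[7] i10  add.ALU  -- RAW r4
[8] i11&i12  st.MEM/add.ALU  -- 2-wide
[9] i13  sll.ALU  -- tail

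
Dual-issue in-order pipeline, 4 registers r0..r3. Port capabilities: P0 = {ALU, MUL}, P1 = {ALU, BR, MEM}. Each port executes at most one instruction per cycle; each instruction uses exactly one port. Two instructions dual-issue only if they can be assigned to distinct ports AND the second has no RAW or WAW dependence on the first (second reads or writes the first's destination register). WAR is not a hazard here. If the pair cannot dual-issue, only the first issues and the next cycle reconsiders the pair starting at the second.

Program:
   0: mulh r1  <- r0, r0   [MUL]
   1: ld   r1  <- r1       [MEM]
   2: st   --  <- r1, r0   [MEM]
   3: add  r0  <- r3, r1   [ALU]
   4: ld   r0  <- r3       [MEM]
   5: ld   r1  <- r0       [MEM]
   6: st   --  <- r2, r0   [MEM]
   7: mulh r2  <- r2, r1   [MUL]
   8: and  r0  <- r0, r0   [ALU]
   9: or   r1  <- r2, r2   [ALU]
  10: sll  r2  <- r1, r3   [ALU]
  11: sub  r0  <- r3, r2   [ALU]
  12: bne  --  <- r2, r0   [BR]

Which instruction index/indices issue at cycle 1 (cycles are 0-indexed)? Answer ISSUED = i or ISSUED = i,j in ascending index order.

ISSUED = 1

#0 head=0: mulh i0 RAW+WAW r1
#1 head=1: ld i1 no-port MEM/MEM
#2 head=2: st;add i2&i3 dual
#3 head=4: ld i4 no-port MEM/MEM
#4 head=5: ld i5 no-port MEM/MEM
#5 head=6: st;mulh i6&i7 dual
#6 head=8: and;or i8&i9 dual
#7 head=10: sll i10 RAW r2
#8 head=11: sub i11 RAW r0
#9 head=12: bne i12 tail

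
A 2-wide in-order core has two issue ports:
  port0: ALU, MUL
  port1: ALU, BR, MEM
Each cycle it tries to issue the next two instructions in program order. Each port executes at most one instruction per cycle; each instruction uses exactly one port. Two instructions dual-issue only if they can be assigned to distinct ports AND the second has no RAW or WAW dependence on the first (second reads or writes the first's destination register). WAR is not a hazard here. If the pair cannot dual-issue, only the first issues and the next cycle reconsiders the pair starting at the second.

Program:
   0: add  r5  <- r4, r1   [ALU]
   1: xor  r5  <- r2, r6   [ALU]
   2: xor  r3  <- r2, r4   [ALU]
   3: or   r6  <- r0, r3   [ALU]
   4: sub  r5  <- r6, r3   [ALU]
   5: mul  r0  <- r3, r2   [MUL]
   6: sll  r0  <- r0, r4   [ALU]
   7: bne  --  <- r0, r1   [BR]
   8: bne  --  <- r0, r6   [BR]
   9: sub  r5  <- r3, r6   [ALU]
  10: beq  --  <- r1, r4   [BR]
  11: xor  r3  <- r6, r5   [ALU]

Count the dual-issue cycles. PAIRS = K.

PAIRS = 4

c0: i0 add  WAW r5
c1: i1/i2 xor+xor  2-wide
c2: i3 or  RAW r6
c3: i4/i5 sub+mul  2-wide
c4: i6 sll  RAW r0
c5: i7 bne  no-port BR/BR
c6: i8/i9 bne+sub  2-wide
c7: i10/i11 beq+xor  2-wide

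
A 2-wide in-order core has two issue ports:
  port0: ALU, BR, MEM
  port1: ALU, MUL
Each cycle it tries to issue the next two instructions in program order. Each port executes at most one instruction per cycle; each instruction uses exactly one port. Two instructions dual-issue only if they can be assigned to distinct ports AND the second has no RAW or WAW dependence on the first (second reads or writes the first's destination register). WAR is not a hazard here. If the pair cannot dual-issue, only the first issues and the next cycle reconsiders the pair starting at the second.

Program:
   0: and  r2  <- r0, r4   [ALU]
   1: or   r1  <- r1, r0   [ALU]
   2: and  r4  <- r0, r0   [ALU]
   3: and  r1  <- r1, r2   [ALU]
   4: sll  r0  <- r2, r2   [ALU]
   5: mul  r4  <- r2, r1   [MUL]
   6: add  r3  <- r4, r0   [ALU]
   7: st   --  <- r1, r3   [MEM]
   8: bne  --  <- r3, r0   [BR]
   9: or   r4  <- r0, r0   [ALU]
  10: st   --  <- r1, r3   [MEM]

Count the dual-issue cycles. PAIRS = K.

PAIRS = 4

t=0 i0&i1:and;or ; dual
t=1 i2&i3:and;and ; dual
t=2 i4&i5:sll;mul ; dual
t=3 i6:add ; RAW r3
t=4 i7:st ; no-port MEM/BR
t=5 i8&i9:bne;or ; dual
t=6 i10:st ; tail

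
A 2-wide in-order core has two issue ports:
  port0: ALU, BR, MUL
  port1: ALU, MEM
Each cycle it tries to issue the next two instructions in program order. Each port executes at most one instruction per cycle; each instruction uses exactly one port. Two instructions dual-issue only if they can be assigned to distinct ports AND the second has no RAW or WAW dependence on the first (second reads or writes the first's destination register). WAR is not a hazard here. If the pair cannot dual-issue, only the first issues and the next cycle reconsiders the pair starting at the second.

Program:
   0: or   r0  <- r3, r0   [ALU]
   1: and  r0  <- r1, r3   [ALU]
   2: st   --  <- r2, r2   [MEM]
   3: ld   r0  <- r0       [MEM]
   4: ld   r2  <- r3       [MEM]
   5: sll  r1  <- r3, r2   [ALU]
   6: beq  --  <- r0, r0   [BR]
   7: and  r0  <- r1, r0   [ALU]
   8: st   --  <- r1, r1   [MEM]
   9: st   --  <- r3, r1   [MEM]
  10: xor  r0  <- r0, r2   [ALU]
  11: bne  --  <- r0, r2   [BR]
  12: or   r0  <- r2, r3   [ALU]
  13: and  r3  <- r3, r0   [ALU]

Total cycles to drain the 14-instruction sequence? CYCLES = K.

CYCLES = 9

c0: i0 or  WAW r0
c1: i1/i2 and;st  2-wide
c2: i3 ld  no-port MEM/MEM
c3: i4 ld  RAW r2
c4: i5/i6 sll;beq  2-wide
c5: i7/i8 and;st  2-wide
c6: i9/i10 st;xor  2-wide
c7: i11/i12 bne;or  2-wide
c8: i13 and  tail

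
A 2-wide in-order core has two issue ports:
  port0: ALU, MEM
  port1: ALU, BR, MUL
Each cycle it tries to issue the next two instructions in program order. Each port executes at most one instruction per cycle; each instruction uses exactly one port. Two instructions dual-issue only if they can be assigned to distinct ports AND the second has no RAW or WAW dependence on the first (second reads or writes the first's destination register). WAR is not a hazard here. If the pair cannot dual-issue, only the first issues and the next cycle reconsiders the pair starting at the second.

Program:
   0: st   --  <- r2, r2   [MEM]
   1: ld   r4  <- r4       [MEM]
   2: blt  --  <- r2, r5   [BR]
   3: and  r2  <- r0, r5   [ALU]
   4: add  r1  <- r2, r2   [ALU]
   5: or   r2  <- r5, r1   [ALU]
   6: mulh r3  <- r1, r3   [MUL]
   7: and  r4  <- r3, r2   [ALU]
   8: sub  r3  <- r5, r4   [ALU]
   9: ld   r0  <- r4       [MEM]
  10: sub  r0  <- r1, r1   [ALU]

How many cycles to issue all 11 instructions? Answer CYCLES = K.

[0] i0  st  -- no-port MEM/MEM
[1] i1&i2  ld/blt  -- 2-wide
[2] i3  and  -- RAW r2
[3] i4  add  -- RAW r1
[4] i5&i6  or/mulh  -- 2-wide
[5] i7  and  -- RAW r4
[6] i8&i9  sub/ld  -- 2-wide
[7] i10  sub  -- tail

CYCLES = 8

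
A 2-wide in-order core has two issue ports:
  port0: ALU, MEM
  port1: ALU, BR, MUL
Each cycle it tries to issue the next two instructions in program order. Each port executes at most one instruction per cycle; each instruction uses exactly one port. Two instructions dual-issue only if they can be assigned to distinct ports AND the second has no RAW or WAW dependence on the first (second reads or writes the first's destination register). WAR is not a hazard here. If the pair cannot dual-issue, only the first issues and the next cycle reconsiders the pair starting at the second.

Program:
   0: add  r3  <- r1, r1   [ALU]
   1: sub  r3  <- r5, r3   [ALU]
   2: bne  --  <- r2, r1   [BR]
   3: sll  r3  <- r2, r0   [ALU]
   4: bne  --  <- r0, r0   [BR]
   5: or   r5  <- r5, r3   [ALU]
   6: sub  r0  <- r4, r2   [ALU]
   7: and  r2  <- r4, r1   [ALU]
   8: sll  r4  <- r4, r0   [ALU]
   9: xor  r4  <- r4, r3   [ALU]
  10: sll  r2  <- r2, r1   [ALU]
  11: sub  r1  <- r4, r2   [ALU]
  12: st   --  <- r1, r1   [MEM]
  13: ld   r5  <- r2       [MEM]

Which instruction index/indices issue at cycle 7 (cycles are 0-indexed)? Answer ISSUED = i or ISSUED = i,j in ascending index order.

  cy0 -> i0 (add) RAW+WAW r3
  cy1 -> i1/i2 (sub bne) dual
  cy2 -> i3/i4 (sll bne) dual
  cy3 -> i5/i6 (or sub) dual
  cy4 -> i7/i8 (and sll) dual
  cy5 -> i9/i10 (xor sll) dual
  cy6 -> i11 (sub) RAW r1
  cy7 -> i12 (st) no-port MEM/MEM
  cy8 -> i13 (ld) tail

ISSUED = 12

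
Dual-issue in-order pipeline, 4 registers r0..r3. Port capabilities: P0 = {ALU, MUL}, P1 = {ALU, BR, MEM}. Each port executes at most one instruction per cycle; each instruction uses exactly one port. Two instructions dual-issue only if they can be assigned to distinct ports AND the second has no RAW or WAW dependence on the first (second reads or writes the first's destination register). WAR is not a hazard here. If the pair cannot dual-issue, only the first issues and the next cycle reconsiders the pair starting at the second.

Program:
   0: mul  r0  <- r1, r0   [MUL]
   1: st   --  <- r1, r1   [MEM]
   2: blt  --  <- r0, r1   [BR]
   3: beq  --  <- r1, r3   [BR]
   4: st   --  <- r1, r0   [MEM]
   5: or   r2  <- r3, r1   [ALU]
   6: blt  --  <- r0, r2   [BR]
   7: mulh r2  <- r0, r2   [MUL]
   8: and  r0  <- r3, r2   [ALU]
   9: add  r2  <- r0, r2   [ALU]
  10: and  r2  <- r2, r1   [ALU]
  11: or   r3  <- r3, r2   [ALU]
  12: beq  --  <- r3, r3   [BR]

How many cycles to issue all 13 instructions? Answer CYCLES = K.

CYCLES = 10

0. mul.MUL/st.MEM @i0&i1  | dual
1. blt.BR @i2  | no-port BR/BR
2. beq.BR @i3  | no-port BR/MEM
3. st.MEM/or.ALU @i4&i5  | dual
4. blt.BR/mulh.MUL @i6&i7  | dual
5. and.ALU @i8  | RAW r0
6. add.ALU @i9  | RAW+WAW r2
7. and.ALU @i10  | RAW r2
8. or.ALU @i11  | RAW r3
9. beq.BR @i12  | tail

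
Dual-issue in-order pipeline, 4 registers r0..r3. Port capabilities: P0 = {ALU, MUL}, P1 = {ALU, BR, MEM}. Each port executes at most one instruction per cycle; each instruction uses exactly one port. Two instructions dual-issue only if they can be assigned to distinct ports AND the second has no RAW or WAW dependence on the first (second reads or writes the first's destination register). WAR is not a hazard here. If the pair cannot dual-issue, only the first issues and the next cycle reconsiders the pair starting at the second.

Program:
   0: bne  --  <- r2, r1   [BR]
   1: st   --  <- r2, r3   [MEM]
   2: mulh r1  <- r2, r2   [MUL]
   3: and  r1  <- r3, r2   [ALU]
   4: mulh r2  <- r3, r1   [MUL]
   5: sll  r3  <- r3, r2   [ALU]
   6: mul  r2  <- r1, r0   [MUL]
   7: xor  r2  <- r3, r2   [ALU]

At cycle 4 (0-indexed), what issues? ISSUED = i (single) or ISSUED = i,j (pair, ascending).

ISSUED = 5,6

0. bne @i0  | no-port BR/MEM
1. st+mulh @i1+i2  | dual
2. and @i3  | RAW r1
3. mulh @i4  | RAW r2
4. sll+mul @i5+i6  | dual
5. xor @i7  | tail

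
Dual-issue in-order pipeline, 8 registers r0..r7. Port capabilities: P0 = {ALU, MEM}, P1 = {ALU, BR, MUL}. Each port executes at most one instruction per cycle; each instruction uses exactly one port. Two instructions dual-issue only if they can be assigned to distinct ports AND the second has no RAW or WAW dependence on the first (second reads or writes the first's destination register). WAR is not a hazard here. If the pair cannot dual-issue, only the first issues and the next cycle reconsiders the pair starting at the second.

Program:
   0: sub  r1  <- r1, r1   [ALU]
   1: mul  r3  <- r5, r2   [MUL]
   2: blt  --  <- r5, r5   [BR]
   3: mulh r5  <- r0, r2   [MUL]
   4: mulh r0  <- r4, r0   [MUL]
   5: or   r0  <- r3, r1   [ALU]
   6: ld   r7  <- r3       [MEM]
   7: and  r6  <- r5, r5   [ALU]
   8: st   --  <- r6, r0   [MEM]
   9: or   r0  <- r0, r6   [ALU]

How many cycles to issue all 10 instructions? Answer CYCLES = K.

CYCLES = 7

  cy0 -> i0+i1 (sub.ALU mul.MUL) dual
  cy1 -> i2 (blt.BR) no-port BR/MUL
  cy2 -> i3 (mulh.MUL) no-port MUL/MUL
  cy3 -> i4 (mulh.MUL) WAW r0
  cy4 -> i5+i6 (or.ALU ld.MEM) dual
  cy5 -> i7 (and.ALU) RAW r6
  cy6 -> i8+i9 (st.MEM or.ALU) dual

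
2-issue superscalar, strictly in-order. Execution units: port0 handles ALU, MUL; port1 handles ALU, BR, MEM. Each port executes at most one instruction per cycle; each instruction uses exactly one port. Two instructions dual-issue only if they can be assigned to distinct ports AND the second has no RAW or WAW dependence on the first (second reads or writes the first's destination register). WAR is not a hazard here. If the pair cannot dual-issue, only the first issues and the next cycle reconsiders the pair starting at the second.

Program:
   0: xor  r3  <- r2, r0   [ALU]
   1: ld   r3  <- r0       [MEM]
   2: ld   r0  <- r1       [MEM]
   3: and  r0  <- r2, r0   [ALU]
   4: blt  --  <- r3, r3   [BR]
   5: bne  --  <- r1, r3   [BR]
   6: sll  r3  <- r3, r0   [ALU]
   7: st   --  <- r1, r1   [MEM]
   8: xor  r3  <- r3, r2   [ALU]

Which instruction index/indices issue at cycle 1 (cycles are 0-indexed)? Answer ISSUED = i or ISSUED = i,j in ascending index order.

ISSUED = 1

0. xor @i0  | WAW r3
1. ld @i1  | no-port MEM/MEM
2. ld @i2  | RAW+WAW r0
3. and/blt @i3&i4  | 2-wide
4. bne/sll @i5&i6  | 2-wide
5. st/xor @i7&i8  | 2-wide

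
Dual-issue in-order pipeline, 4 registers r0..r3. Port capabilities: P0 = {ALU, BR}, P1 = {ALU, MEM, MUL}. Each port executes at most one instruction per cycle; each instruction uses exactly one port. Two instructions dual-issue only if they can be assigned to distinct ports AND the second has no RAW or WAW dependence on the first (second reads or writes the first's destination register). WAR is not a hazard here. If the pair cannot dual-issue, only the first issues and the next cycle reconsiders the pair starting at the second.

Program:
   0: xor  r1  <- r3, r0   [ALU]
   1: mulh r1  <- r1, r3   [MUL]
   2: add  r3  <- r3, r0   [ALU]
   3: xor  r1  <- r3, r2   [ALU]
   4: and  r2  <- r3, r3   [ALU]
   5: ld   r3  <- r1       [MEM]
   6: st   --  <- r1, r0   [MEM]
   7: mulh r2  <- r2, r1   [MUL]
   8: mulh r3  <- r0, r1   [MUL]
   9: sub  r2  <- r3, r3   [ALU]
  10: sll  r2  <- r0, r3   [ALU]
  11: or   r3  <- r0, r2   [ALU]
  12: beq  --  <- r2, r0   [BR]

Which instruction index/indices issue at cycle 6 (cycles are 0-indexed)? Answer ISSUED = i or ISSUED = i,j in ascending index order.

ISSUED = 8

  cy0 -> i0 (xor.ALU) RAW+WAW r1
  cy1 -> i1+i2 (mulh.MUL/add.ALU) dual
  cy2 -> i3+i4 (xor.ALU/and.ALU) dual
  cy3 -> i5 (ld.MEM) no-port MEM/MEM
  cy4 -> i6 (st.MEM) no-port MEM/MUL
  cy5 -> i7 (mulh.MUL) no-port MUL/MUL
  cy6 -> i8 (mulh.MUL) RAW r3
  cy7 -> i9 (sub.ALU) WAW r2
  cy8 -> i10 (sll.ALU) RAW r2
  cy9 -> i11+i12 (or.ALU/beq.BR) dual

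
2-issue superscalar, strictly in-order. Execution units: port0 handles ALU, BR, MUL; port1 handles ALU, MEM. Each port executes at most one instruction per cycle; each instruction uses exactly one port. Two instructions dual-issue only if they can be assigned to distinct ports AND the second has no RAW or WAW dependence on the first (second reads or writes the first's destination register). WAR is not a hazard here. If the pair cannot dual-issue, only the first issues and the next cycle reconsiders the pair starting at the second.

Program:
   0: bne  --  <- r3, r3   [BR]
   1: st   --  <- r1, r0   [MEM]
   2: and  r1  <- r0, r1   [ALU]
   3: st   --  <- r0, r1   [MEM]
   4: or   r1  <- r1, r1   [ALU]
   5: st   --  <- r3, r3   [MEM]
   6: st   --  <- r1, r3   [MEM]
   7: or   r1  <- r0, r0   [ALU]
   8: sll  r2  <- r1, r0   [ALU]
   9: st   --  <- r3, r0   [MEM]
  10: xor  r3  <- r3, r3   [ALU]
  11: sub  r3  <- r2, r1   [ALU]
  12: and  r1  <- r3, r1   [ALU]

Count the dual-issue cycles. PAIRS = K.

PAIRS = 4

#0 head=0: bne.BR;st.MEM i0,i1 dual
#1 head=2: and.ALU i2 RAW r1
#2 head=3: st.MEM;or.ALU i3,i4 dual
#3 head=5: st.MEM i5 no-port MEM/MEM
#4 head=6: st.MEM;or.ALU i6,i7 dual
#5 head=8: sll.ALU;st.MEM i8,i9 dual
#6 head=10: xor.ALU i10 WAW r3
#7 head=11: sub.ALU i11 RAW r3
#8 head=12: and.ALU i12 tail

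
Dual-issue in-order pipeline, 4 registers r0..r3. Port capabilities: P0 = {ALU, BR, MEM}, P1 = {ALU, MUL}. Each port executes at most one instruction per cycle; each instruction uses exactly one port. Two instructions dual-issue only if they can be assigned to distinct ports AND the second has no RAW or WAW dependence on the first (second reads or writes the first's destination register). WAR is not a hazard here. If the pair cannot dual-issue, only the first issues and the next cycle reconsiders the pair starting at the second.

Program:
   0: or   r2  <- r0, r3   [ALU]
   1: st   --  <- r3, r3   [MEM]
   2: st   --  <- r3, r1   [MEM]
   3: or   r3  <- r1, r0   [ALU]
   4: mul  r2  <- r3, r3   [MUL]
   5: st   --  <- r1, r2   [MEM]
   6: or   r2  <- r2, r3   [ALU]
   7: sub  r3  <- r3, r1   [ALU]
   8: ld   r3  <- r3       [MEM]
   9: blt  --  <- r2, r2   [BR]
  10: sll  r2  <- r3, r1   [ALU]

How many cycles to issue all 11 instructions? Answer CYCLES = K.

0. or.ALU+st.MEM @i0&i1  | dual
1. st.MEM+or.ALU @i2&i3  | dual
2. mul.MUL @i4  | RAW r2
3. st.MEM+or.ALU @i5&i6  | dual
4. sub.ALU @i7  | RAW+WAW r3
5. ld.MEM @i8  | no-port MEM/BR
6. blt.BR+sll.ALU @i9&i10  | dual

CYCLES = 7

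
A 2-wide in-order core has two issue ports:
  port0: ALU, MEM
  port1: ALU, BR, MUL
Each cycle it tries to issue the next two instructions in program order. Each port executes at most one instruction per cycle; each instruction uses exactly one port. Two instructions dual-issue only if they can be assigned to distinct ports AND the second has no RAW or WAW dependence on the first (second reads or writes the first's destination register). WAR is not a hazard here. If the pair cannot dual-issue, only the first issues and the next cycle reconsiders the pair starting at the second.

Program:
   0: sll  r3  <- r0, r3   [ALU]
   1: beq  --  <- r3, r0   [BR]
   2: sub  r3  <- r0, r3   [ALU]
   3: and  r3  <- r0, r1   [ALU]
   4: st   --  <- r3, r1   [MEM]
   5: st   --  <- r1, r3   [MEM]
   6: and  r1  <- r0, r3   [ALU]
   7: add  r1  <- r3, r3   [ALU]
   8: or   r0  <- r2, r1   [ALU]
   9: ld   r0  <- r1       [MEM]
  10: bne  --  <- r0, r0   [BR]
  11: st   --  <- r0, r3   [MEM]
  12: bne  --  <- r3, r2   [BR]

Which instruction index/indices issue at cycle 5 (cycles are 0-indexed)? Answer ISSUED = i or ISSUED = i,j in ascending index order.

t=0 i0:sll.ALU ; RAW r3
t=1 i1+i2:beq.BR sub.ALU ; pair
t=2 i3:and.ALU ; RAW r3
t=3 i4:st.MEM ; no-port MEM/MEM
t=4 i5+i6:st.MEM and.ALU ; pair
t=5 i7:add.ALU ; RAW r1
t=6 i8:or.ALU ; WAW r0
t=7 i9:ld.MEM ; RAW r0
t=8 i10+i11:bne.BR st.MEM ; pair
t=9 i12:bne.BR ; tail

ISSUED = 7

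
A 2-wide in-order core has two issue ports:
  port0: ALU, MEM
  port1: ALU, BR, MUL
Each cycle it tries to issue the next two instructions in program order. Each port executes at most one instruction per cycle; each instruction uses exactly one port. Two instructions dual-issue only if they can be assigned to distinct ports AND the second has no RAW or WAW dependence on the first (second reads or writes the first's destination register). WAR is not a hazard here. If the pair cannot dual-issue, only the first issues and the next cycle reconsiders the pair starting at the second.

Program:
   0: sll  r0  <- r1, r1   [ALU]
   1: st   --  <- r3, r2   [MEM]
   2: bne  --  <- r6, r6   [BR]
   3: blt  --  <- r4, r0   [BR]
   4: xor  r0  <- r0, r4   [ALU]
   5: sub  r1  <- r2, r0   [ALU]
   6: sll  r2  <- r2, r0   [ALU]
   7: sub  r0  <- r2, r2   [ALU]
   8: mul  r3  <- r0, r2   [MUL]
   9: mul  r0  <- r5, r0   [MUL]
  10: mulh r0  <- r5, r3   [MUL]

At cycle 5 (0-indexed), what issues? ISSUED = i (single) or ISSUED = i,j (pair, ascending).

t=0 i0,i1:sll/st ; 2-wide
t=1 i2:bne ; no-port BR/BR
t=2 i3,i4:blt/xor ; 2-wide
t=3 i5,i6:sub/sll ; 2-wide
t=4 i7:sub ; RAW r0
t=5 i8:mul ; no-port MUL/MUL
t=6 i9:mul ; no-port MUL/MUL
t=7 i10:mulh ; tail

ISSUED = 8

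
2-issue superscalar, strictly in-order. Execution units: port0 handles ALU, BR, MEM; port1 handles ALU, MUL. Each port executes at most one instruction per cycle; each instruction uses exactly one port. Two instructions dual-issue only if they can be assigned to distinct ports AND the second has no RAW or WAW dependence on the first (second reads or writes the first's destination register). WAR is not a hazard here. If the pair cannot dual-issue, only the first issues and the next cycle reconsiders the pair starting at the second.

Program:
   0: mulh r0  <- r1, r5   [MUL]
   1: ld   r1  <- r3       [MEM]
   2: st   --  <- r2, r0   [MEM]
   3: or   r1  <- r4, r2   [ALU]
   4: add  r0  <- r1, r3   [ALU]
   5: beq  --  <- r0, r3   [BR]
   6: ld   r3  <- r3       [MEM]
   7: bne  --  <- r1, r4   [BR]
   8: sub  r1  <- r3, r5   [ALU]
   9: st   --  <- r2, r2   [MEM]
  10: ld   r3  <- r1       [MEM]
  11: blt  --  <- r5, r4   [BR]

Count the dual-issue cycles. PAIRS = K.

PAIRS = 3

0. mulh;ld @i0&i1  | 2-wide
1. st;or @i2&i3  | 2-wide
2. add @i4  | RAW r0
3. beq @i5  | no-port BR/MEM
4. ld @i6  | no-port MEM/BR
5. bne;sub @i7&i8  | 2-wide
6. st @i9  | no-port MEM/MEM
7. ld @i10  | no-port MEM/BR
8. blt @i11  | tail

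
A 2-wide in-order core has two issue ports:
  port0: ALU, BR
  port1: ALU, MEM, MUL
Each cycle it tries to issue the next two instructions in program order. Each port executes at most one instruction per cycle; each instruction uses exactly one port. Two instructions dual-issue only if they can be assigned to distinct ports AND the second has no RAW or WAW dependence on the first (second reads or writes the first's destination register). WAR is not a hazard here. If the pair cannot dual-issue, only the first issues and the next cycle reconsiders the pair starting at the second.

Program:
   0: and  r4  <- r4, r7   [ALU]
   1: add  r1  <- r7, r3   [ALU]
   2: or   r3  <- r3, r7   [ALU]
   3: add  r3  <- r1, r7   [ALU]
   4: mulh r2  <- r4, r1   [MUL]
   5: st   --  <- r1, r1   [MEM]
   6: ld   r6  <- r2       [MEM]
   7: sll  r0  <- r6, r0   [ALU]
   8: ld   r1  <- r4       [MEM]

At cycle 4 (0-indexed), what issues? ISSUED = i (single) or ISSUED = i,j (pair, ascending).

ISSUED = 6

c0: i0,i1 and/add  2-wide
c1: i2 or  WAW r3
c2: i3,i4 add/mulh  2-wide
c3: i5 st  no-port MEM/MEM
c4: i6 ld  RAW r6
c5: i7,i8 sll/ld  2-wide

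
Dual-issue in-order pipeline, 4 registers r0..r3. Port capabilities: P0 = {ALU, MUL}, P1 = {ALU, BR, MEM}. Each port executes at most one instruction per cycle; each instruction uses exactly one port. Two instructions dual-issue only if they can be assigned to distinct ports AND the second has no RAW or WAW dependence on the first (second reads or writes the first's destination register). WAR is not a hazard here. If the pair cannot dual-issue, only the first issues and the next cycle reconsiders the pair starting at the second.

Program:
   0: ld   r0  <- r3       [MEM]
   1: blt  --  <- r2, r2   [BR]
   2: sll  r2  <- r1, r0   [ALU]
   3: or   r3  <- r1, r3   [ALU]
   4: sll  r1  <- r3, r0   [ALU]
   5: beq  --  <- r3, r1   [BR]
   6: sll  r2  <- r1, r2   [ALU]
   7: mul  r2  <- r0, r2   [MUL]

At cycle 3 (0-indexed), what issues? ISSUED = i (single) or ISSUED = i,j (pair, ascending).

0. ld.MEM @i0  | no-port MEM/BR
1. blt.BR+sll.ALU @i1/i2  | dual
2. or.ALU @i3  | RAW r3
3. sll.ALU @i4  | RAW r1
4. beq.BR+sll.ALU @i5/i6  | dual
5. mul.MUL @i7  | tail

ISSUED = 4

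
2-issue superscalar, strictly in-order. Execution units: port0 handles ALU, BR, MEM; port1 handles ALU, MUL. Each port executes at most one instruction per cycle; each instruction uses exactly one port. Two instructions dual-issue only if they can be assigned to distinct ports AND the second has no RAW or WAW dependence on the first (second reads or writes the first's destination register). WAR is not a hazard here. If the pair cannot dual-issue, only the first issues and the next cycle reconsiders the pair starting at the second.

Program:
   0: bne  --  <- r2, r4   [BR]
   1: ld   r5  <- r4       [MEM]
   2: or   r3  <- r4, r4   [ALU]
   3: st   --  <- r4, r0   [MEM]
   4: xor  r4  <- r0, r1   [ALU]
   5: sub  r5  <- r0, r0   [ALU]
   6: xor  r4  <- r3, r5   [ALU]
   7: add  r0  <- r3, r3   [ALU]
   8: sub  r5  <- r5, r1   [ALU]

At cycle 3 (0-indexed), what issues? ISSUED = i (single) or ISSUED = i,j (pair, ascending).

t=0 i0:bne ; no-port BR/MEM
t=1 i1,i2:ld+or ; dual
t=2 i3,i4:st+xor ; dual
t=3 i5:sub ; RAW r5
t=4 i6,i7:xor+add ; dual
t=5 i8:sub ; tail

ISSUED = 5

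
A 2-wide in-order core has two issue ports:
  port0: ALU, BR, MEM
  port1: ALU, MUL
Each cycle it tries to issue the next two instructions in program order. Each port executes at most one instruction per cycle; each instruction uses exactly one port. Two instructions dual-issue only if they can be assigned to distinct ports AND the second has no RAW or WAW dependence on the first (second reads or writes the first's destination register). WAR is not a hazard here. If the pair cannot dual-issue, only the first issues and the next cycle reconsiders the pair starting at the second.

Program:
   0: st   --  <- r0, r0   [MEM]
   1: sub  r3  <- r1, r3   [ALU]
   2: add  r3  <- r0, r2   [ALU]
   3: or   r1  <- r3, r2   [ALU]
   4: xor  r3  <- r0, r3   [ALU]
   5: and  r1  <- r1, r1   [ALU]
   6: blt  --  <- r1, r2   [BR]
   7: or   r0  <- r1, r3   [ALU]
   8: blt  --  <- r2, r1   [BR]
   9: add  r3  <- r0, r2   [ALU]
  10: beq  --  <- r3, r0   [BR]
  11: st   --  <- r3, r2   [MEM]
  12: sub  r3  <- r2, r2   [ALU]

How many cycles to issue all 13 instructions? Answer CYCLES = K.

CYCLES = 8

0. st.MEM sub.ALU @i0+i1  | 2-wide
1. add.ALU @i2  | RAW r3
2. or.ALU xor.ALU @i3+i4  | 2-wide
3. and.ALU @i5  | RAW r1
4. blt.BR or.ALU @i6+i7  | 2-wide
5. blt.BR add.ALU @i8+i9  | 2-wide
6. beq.BR @i10  | no-port BR/MEM
7. st.MEM sub.ALU @i11+i12  | 2-wide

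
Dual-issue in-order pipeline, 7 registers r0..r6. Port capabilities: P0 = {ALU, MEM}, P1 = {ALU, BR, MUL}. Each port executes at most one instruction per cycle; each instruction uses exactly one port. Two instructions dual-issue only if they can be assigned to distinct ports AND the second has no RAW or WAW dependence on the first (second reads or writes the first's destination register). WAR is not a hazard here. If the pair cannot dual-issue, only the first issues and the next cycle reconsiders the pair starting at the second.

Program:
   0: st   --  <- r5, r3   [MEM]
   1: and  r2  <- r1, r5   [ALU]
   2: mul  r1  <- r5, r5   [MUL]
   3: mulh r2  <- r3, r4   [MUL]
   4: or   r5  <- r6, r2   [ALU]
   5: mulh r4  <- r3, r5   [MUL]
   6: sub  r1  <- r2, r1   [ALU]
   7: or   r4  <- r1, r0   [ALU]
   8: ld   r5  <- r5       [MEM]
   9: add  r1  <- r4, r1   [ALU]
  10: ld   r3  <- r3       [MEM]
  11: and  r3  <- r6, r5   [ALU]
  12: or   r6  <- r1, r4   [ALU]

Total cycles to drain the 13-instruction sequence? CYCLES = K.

CYCLES = 8

t=0 i0,i1:st and ; dual
t=1 i2:mul ; no-port MUL/MUL
t=2 i3:mulh ; RAW r2
t=3 i4:or ; RAW r5
t=4 i5,i6:mulh sub ; dual
t=5 i7,i8:or ld ; dual
t=6 i9,i10:add ld ; dual
t=7 i11,i12:and or ; dual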